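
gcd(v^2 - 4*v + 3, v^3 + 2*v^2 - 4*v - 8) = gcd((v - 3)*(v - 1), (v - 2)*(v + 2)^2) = 1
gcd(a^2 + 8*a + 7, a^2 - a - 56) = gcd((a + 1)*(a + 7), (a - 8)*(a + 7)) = a + 7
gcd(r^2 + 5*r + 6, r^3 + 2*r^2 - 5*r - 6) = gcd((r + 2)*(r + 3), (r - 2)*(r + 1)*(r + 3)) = r + 3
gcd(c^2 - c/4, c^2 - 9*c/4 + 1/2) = c - 1/4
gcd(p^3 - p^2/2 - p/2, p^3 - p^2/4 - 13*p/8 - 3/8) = 1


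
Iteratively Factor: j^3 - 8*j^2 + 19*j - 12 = (j - 1)*(j^2 - 7*j + 12) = (j - 3)*(j - 1)*(j - 4)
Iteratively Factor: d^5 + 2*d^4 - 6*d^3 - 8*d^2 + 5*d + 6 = (d + 1)*(d^4 + d^3 - 7*d^2 - d + 6) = (d + 1)^2*(d^3 - 7*d + 6) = (d + 1)^2*(d + 3)*(d^2 - 3*d + 2) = (d - 2)*(d + 1)^2*(d + 3)*(d - 1)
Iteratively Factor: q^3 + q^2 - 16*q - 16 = (q + 4)*(q^2 - 3*q - 4) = (q - 4)*(q + 4)*(q + 1)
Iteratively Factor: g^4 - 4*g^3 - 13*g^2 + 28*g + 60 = (g + 2)*(g^3 - 6*g^2 - g + 30) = (g - 5)*(g + 2)*(g^2 - g - 6) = (g - 5)*(g + 2)^2*(g - 3)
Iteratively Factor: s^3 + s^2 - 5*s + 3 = (s - 1)*(s^2 + 2*s - 3) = (s - 1)^2*(s + 3)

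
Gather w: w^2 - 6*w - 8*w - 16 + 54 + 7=w^2 - 14*w + 45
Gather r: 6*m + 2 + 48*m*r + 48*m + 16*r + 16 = 54*m + r*(48*m + 16) + 18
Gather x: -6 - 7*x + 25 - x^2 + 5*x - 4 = -x^2 - 2*x + 15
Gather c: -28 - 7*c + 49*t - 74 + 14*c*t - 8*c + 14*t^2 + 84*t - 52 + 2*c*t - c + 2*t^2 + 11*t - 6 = c*(16*t - 16) + 16*t^2 + 144*t - 160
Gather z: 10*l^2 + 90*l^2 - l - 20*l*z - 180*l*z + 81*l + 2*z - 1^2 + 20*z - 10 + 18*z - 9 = 100*l^2 + 80*l + z*(40 - 200*l) - 20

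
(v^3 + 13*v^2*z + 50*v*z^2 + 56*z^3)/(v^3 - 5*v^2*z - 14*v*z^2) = (-v^2 - 11*v*z - 28*z^2)/(v*(-v + 7*z))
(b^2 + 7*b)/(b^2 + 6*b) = (b + 7)/(b + 6)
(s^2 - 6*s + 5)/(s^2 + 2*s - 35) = (s - 1)/(s + 7)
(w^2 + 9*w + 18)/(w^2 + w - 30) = (w + 3)/(w - 5)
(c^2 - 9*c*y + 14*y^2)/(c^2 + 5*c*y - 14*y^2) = (c - 7*y)/(c + 7*y)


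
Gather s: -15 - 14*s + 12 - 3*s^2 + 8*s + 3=-3*s^2 - 6*s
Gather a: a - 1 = a - 1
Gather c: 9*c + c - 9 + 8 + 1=10*c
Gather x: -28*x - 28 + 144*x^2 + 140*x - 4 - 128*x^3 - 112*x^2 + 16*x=-128*x^3 + 32*x^2 + 128*x - 32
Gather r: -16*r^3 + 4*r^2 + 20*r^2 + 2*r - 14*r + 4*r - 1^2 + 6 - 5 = -16*r^3 + 24*r^2 - 8*r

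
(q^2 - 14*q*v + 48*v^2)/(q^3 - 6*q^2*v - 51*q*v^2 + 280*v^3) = (q - 6*v)/(q^2 + 2*q*v - 35*v^2)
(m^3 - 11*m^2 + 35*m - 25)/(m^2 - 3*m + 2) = (m^2 - 10*m + 25)/(m - 2)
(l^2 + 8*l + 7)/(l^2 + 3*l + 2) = (l + 7)/(l + 2)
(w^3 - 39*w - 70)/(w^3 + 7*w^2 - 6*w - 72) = (w^3 - 39*w - 70)/(w^3 + 7*w^2 - 6*w - 72)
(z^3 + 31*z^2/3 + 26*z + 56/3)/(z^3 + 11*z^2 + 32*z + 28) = (z + 4/3)/(z + 2)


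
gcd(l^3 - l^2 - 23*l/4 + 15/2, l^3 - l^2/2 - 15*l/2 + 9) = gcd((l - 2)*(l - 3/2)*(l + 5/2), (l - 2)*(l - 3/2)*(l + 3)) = l^2 - 7*l/2 + 3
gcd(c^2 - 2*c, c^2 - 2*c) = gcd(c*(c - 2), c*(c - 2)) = c^2 - 2*c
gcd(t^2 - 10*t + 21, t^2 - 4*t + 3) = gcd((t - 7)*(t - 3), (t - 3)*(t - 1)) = t - 3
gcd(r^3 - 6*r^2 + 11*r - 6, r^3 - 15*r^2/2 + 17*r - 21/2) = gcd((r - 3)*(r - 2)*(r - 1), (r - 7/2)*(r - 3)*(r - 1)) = r^2 - 4*r + 3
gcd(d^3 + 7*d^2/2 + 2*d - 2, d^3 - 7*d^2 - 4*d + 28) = d + 2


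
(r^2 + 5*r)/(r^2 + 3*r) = (r + 5)/(r + 3)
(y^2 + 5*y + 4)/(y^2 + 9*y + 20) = (y + 1)/(y + 5)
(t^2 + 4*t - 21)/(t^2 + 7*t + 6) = (t^2 + 4*t - 21)/(t^2 + 7*t + 6)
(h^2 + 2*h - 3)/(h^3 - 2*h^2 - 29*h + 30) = (h + 3)/(h^2 - h - 30)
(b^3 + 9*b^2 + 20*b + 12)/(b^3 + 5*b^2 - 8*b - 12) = (b + 2)/(b - 2)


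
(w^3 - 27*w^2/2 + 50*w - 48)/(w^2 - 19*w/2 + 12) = w - 4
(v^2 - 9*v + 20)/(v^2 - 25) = (v - 4)/(v + 5)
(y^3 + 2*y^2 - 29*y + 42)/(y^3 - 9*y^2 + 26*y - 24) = (y + 7)/(y - 4)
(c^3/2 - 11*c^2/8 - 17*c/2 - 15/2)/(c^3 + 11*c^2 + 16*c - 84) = (4*c^3 - 11*c^2 - 68*c - 60)/(8*(c^3 + 11*c^2 + 16*c - 84))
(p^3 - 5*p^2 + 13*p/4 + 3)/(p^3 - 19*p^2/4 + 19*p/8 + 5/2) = 2*(2*p - 3)/(4*p - 5)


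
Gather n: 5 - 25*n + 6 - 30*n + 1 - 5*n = 12 - 60*n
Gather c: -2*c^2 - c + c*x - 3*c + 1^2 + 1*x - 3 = -2*c^2 + c*(x - 4) + x - 2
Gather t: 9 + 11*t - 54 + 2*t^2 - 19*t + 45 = 2*t^2 - 8*t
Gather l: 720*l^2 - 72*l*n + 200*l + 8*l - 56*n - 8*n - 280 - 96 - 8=720*l^2 + l*(208 - 72*n) - 64*n - 384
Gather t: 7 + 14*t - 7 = 14*t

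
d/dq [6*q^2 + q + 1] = 12*q + 1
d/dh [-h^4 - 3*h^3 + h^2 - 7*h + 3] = -4*h^3 - 9*h^2 + 2*h - 7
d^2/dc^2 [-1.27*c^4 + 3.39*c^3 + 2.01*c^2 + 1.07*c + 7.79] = -15.24*c^2 + 20.34*c + 4.02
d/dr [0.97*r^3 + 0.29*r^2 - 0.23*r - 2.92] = 2.91*r^2 + 0.58*r - 0.23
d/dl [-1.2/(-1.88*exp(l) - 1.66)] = -2.256*exp(l)/(1.88*exp(l) + 1.66)^2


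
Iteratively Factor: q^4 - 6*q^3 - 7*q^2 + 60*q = (q - 5)*(q^3 - q^2 - 12*q) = (q - 5)*(q + 3)*(q^2 - 4*q) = q*(q - 5)*(q + 3)*(q - 4)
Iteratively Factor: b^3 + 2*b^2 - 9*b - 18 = (b + 2)*(b^2 - 9) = (b - 3)*(b + 2)*(b + 3)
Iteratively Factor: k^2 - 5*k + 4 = (k - 4)*(k - 1)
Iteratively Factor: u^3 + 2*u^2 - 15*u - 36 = (u + 3)*(u^2 - u - 12) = (u - 4)*(u + 3)*(u + 3)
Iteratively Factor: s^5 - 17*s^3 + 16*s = (s - 1)*(s^4 + s^3 - 16*s^2 - 16*s) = (s - 1)*(s + 1)*(s^3 - 16*s) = s*(s - 1)*(s + 1)*(s^2 - 16) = s*(s - 4)*(s - 1)*(s + 1)*(s + 4)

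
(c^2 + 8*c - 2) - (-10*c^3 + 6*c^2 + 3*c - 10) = 10*c^3 - 5*c^2 + 5*c + 8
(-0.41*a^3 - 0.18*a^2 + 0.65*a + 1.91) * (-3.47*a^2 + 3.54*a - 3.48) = 1.4227*a^5 - 0.8268*a^4 - 1.4659*a^3 - 3.7003*a^2 + 4.4994*a - 6.6468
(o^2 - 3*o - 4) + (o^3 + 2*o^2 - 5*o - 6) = o^3 + 3*o^2 - 8*o - 10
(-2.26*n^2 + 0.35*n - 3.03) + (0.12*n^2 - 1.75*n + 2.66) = -2.14*n^2 - 1.4*n - 0.37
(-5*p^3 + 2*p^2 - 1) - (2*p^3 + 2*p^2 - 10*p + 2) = -7*p^3 + 10*p - 3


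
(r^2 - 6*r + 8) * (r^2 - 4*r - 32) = r^4 - 10*r^3 + 160*r - 256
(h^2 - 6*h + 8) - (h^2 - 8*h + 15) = 2*h - 7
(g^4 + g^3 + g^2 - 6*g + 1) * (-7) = -7*g^4 - 7*g^3 - 7*g^2 + 42*g - 7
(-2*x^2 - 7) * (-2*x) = 4*x^3 + 14*x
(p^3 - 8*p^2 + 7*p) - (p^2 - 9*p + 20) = p^3 - 9*p^2 + 16*p - 20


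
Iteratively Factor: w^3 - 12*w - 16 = (w + 2)*(w^2 - 2*w - 8) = (w + 2)^2*(w - 4)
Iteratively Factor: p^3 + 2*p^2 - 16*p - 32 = (p - 4)*(p^2 + 6*p + 8) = (p - 4)*(p + 4)*(p + 2)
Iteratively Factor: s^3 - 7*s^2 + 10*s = (s - 2)*(s^2 - 5*s) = s*(s - 2)*(s - 5)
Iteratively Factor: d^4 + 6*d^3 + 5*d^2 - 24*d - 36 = (d + 2)*(d^3 + 4*d^2 - 3*d - 18) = (d + 2)*(d + 3)*(d^2 + d - 6) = (d - 2)*(d + 2)*(d + 3)*(d + 3)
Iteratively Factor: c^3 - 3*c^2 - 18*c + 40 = (c + 4)*(c^2 - 7*c + 10) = (c - 5)*(c + 4)*(c - 2)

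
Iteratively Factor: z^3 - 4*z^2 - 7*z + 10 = (z + 2)*(z^2 - 6*z + 5) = (z - 1)*(z + 2)*(z - 5)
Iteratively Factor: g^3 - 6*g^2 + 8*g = (g)*(g^2 - 6*g + 8) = g*(g - 4)*(g - 2)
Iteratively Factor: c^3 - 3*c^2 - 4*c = (c)*(c^2 - 3*c - 4) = c*(c - 4)*(c + 1)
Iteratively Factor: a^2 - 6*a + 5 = (a - 1)*(a - 5)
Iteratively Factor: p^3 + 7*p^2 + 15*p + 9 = (p + 3)*(p^2 + 4*p + 3) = (p + 3)^2*(p + 1)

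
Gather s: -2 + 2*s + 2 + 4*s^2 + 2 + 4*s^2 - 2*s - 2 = 8*s^2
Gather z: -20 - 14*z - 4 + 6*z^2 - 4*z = 6*z^2 - 18*z - 24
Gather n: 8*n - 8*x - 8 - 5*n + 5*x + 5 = 3*n - 3*x - 3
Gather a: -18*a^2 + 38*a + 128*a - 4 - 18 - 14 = -18*a^2 + 166*a - 36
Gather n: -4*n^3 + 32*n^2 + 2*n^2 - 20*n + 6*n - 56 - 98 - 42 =-4*n^3 + 34*n^2 - 14*n - 196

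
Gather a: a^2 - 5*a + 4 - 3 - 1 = a^2 - 5*a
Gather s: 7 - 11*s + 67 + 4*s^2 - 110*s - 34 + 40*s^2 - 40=44*s^2 - 121*s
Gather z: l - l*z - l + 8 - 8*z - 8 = z*(-l - 8)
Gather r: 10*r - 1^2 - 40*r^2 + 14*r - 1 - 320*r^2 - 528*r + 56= -360*r^2 - 504*r + 54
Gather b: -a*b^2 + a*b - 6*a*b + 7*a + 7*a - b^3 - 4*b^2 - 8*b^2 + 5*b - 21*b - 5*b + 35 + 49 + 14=14*a - b^3 + b^2*(-a - 12) + b*(-5*a - 21) + 98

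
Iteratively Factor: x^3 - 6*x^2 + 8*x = (x - 4)*(x^2 - 2*x) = x*(x - 4)*(x - 2)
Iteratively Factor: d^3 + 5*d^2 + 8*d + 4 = (d + 2)*(d^2 + 3*d + 2) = (d + 1)*(d + 2)*(d + 2)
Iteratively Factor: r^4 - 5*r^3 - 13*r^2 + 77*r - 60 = (r - 5)*(r^3 - 13*r + 12) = (r - 5)*(r - 1)*(r^2 + r - 12) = (r - 5)*(r - 3)*(r - 1)*(r + 4)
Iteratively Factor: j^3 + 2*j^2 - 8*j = (j + 4)*(j^2 - 2*j) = (j - 2)*(j + 4)*(j)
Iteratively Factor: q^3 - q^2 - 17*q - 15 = (q + 1)*(q^2 - 2*q - 15) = (q + 1)*(q + 3)*(q - 5)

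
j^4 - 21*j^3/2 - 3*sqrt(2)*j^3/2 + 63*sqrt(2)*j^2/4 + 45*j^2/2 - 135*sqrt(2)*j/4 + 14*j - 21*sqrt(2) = (j - 7)*(j - 4)*(j + 1/2)*(j - 3*sqrt(2)/2)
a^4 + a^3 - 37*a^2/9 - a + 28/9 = (a - 4/3)*(a - 1)*(a + 1)*(a + 7/3)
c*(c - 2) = c^2 - 2*c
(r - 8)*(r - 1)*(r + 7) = r^3 - 2*r^2 - 55*r + 56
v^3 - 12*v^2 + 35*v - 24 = (v - 8)*(v - 3)*(v - 1)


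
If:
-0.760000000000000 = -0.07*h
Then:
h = 10.86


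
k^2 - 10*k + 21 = (k - 7)*(k - 3)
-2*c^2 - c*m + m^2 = (-2*c + m)*(c + m)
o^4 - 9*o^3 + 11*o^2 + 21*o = o*(o - 7)*(o - 3)*(o + 1)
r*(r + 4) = r^2 + 4*r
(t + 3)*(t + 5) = t^2 + 8*t + 15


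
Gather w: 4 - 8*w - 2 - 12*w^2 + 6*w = -12*w^2 - 2*w + 2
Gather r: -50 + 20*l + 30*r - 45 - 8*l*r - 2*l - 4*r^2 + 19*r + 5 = 18*l - 4*r^2 + r*(49 - 8*l) - 90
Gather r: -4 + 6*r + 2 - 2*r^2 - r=-2*r^2 + 5*r - 2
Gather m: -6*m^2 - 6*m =-6*m^2 - 6*m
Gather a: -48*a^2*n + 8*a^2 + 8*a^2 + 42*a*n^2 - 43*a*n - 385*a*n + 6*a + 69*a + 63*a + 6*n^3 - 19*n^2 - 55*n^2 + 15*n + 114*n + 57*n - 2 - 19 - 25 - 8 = a^2*(16 - 48*n) + a*(42*n^2 - 428*n + 138) + 6*n^3 - 74*n^2 + 186*n - 54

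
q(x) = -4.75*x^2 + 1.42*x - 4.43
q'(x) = 1.42 - 9.5*x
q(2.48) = -30.12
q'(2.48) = -22.14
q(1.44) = -12.23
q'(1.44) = -12.26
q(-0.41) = -5.81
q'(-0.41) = 5.32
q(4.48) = -93.40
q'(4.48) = -41.14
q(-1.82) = -22.75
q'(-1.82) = 18.71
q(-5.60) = -161.34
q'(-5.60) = 54.62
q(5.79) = -155.45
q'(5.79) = -53.58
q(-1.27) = -13.89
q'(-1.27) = 13.48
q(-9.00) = -401.96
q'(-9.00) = 86.92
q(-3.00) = -51.44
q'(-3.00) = 29.92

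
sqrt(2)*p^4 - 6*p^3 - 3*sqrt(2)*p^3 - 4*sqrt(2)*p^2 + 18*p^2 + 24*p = p*(p - 4)*(p - 3*sqrt(2))*(sqrt(2)*p + sqrt(2))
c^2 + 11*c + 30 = (c + 5)*(c + 6)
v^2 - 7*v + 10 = (v - 5)*(v - 2)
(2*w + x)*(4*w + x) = 8*w^2 + 6*w*x + x^2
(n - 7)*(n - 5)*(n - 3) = n^3 - 15*n^2 + 71*n - 105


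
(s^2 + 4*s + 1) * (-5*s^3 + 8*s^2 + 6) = -5*s^5 - 12*s^4 + 27*s^3 + 14*s^2 + 24*s + 6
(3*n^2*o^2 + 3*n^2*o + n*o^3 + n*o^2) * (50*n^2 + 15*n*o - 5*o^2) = 150*n^4*o^2 + 150*n^4*o + 95*n^3*o^3 + 95*n^3*o^2 - 5*n*o^5 - 5*n*o^4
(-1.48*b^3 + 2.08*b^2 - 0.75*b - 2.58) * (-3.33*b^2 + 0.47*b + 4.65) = 4.9284*b^5 - 7.622*b^4 - 3.4069*b^3 + 17.9109*b^2 - 4.7001*b - 11.997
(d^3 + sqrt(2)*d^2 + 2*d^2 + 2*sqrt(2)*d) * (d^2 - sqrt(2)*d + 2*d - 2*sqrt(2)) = d^5 + 4*d^4 + 2*d^3 - 8*d^2 - 8*d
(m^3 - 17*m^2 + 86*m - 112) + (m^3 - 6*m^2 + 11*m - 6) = 2*m^3 - 23*m^2 + 97*m - 118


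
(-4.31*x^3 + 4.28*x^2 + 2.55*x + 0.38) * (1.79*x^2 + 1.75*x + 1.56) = -7.7149*x^5 + 0.118700000000001*x^4 + 5.3309*x^3 + 11.8195*x^2 + 4.643*x + 0.5928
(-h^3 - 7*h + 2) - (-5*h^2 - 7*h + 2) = -h^3 + 5*h^2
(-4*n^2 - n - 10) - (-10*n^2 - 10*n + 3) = 6*n^2 + 9*n - 13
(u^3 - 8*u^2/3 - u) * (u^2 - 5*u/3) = u^5 - 13*u^4/3 + 31*u^3/9 + 5*u^2/3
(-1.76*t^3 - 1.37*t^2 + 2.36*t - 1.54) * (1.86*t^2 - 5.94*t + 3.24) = -3.2736*t^5 + 7.9062*t^4 + 6.825*t^3 - 21.3216*t^2 + 16.794*t - 4.9896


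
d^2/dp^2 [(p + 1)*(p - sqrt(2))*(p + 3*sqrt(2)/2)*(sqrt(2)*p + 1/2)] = 12*sqrt(2)*p^2 + 6*sqrt(2)*p + 9*p - 11*sqrt(2)/2 + 3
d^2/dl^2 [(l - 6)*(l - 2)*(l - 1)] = 6*l - 18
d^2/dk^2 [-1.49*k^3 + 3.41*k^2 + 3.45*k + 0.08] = 6.82 - 8.94*k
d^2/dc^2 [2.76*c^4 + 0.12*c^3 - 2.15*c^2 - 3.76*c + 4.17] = 33.12*c^2 + 0.72*c - 4.3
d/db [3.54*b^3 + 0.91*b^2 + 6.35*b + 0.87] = 10.62*b^2 + 1.82*b + 6.35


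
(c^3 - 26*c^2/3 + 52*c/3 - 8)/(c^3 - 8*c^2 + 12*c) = (c - 2/3)/c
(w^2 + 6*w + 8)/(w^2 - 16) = (w + 2)/(w - 4)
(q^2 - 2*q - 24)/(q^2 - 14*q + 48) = (q + 4)/(q - 8)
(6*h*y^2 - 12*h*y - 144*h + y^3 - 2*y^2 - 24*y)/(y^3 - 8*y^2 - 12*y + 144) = (6*h + y)/(y - 6)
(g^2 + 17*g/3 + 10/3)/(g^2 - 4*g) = (3*g^2 + 17*g + 10)/(3*g*(g - 4))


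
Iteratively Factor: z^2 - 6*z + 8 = (z - 2)*(z - 4)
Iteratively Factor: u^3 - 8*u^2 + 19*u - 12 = (u - 4)*(u^2 - 4*u + 3) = (u - 4)*(u - 1)*(u - 3)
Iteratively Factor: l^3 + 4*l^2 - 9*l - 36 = (l + 3)*(l^2 + l - 12) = (l - 3)*(l + 3)*(l + 4)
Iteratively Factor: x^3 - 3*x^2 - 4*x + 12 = (x - 3)*(x^2 - 4) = (x - 3)*(x + 2)*(x - 2)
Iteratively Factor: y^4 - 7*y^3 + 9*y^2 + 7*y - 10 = (y - 2)*(y^3 - 5*y^2 - y + 5) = (y - 2)*(y + 1)*(y^2 - 6*y + 5) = (y - 5)*(y - 2)*(y + 1)*(y - 1)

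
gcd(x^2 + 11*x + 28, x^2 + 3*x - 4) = x + 4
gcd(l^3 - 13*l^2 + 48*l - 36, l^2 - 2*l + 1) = l - 1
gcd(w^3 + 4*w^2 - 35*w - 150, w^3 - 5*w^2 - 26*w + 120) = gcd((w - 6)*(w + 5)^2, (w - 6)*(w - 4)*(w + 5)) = w^2 - w - 30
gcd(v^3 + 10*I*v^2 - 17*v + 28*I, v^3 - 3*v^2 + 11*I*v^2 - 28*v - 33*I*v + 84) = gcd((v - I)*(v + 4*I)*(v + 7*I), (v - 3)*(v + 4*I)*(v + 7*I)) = v^2 + 11*I*v - 28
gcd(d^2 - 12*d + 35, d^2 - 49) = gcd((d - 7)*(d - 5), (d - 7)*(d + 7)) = d - 7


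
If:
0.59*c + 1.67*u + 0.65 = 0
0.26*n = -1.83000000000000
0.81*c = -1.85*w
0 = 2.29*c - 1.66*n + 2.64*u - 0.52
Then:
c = -7.47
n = -7.04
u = 2.25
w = 3.27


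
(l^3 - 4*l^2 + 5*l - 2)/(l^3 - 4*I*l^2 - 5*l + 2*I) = (l^3 - 4*l^2 + 5*l - 2)/(l^3 - 4*I*l^2 - 5*l + 2*I)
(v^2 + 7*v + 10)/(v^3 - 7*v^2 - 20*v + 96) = (v^2 + 7*v + 10)/(v^3 - 7*v^2 - 20*v + 96)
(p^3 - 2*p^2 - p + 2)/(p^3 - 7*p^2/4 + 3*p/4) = 4*(p^2 - p - 2)/(p*(4*p - 3))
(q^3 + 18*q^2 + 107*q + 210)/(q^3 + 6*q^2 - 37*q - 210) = (q + 6)/(q - 6)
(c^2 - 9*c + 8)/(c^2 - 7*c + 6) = (c - 8)/(c - 6)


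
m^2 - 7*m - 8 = (m - 8)*(m + 1)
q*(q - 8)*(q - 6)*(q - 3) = q^4 - 17*q^3 + 90*q^2 - 144*q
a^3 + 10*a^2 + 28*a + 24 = (a + 2)^2*(a + 6)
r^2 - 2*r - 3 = (r - 3)*(r + 1)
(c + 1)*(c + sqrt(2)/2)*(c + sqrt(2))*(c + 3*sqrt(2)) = c^4 + c^3 + 9*sqrt(2)*c^3/2 + 9*sqrt(2)*c^2/2 + 10*c^2 + 3*sqrt(2)*c + 10*c + 3*sqrt(2)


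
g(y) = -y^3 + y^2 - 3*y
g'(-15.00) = -708.00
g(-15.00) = 3645.00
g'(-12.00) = -459.00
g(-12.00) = 1908.00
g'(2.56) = -17.54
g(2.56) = -17.90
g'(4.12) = -45.68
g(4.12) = -65.32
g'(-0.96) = -7.68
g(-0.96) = 4.69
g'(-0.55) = -5.01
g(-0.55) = 2.12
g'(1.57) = -7.25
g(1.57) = -6.11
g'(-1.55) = -13.31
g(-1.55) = 10.78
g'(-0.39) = -4.24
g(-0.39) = 1.38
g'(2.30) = -14.27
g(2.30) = -13.78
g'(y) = -3*y^2 + 2*y - 3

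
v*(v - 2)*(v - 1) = v^3 - 3*v^2 + 2*v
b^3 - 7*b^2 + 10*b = b*(b - 5)*(b - 2)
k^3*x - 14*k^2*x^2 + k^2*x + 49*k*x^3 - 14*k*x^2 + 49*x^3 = (k - 7*x)^2*(k*x + x)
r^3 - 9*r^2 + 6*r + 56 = (r - 7)*(r - 4)*(r + 2)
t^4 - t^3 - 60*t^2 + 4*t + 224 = (t - 8)*(t - 2)*(t + 2)*(t + 7)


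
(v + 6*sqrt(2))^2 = v^2 + 12*sqrt(2)*v + 72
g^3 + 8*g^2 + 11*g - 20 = (g - 1)*(g + 4)*(g + 5)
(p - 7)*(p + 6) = p^2 - p - 42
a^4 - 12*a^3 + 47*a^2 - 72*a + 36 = (a - 6)*(a - 3)*(a - 2)*(a - 1)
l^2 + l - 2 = (l - 1)*(l + 2)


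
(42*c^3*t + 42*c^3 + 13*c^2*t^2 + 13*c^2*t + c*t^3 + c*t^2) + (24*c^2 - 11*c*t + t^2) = 42*c^3*t + 42*c^3 + 13*c^2*t^2 + 13*c^2*t + 24*c^2 + c*t^3 + c*t^2 - 11*c*t + t^2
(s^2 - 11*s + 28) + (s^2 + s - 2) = 2*s^2 - 10*s + 26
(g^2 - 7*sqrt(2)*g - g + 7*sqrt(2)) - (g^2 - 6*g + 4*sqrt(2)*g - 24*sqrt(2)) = -11*sqrt(2)*g + 5*g + 31*sqrt(2)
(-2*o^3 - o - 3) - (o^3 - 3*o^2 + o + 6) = -3*o^3 + 3*o^2 - 2*o - 9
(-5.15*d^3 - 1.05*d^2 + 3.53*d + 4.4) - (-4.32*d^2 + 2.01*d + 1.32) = -5.15*d^3 + 3.27*d^2 + 1.52*d + 3.08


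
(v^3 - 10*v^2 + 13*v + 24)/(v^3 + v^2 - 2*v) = (v^3 - 10*v^2 + 13*v + 24)/(v*(v^2 + v - 2))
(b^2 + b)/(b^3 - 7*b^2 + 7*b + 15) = b/(b^2 - 8*b + 15)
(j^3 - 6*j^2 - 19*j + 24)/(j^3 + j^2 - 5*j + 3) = (j - 8)/(j - 1)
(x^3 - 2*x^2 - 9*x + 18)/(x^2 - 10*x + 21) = (x^2 + x - 6)/(x - 7)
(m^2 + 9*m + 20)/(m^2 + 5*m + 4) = (m + 5)/(m + 1)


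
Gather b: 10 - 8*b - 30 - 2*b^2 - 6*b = -2*b^2 - 14*b - 20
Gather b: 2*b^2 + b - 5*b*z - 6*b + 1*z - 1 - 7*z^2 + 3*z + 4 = 2*b^2 + b*(-5*z - 5) - 7*z^2 + 4*z + 3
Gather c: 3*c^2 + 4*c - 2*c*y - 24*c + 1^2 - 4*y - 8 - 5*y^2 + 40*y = 3*c^2 + c*(-2*y - 20) - 5*y^2 + 36*y - 7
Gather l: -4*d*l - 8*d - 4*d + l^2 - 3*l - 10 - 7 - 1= -12*d + l^2 + l*(-4*d - 3) - 18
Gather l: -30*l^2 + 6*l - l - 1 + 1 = -30*l^2 + 5*l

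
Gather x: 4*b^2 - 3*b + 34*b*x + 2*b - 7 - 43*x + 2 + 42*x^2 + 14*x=4*b^2 - b + 42*x^2 + x*(34*b - 29) - 5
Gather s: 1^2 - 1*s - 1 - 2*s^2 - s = -2*s^2 - 2*s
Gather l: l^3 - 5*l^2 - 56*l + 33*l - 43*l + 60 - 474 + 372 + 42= l^3 - 5*l^2 - 66*l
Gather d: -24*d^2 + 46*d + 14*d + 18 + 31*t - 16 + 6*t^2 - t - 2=-24*d^2 + 60*d + 6*t^2 + 30*t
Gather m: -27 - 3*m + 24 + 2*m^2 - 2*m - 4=2*m^2 - 5*m - 7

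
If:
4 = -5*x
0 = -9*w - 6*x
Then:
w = 8/15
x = -4/5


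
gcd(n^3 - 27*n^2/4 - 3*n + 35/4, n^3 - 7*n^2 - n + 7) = n^2 - 8*n + 7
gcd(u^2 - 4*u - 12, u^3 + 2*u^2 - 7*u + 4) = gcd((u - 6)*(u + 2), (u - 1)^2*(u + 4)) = 1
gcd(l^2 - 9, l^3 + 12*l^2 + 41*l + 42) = l + 3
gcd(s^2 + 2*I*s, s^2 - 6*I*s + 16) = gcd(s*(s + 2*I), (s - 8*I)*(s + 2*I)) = s + 2*I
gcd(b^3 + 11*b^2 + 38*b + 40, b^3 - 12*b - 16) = b + 2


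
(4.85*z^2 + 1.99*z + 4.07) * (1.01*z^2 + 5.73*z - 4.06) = 4.8985*z^4 + 29.8004*z^3 - 4.17759999999999*z^2 + 15.2417*z - 16.5242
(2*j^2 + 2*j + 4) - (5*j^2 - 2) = -3*j^2 + 2*j + 6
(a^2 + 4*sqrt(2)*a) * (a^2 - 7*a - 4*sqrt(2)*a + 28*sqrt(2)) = a^4 - 7*a^3 - 32*a^2 + 224*a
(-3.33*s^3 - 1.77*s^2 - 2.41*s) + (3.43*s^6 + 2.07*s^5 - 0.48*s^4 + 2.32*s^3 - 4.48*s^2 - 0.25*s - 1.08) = 3.43*s^6 + 2.07*s^5 - 0.48*s^4 - 1.01*s^3 - 6.25*s^2 - 2.66*s - 1.08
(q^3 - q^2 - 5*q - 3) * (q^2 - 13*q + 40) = q^5 - 14*q^4 + 48*q^3 + 22*q^2 - 161*q - 120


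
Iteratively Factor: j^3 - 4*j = (j - 2)*(j^2 + 2*j) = j*(j - 2)*(j + 2)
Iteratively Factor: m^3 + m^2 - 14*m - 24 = (m + 2)*(m^2 - m - 12) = (m + 2)*(m + 3)*(m - 4)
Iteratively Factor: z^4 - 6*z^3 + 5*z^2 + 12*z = (z - 3)*(z^3 - 3*z^2 - 4*z) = z*(z - 3)*(z^2 - 3*z - 4) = z*(z - 4)*(z - 3)*(z + 1)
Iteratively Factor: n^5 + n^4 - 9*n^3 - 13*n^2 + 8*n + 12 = (n + 1)*(n^4 - 9*n^2 - 4*n + 12) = (n - 3)*(n + 1)*(n^3 + 3*n^2 - 4) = (n - 3)*(n - 1)*(n + 1)*(n^2 + 4*n + 4) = (n - 3)*(n - 1)*(n + 1)*(n + 2)*(n + 2)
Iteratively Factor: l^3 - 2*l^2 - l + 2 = (l - 2)*(l^2 - 1) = (l - 2)*(l + 1)*(l - 1)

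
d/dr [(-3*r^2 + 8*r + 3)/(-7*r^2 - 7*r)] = (11*r^2 + 6*r + 3)/(7*r^2*(r^2 + 2*r + 1))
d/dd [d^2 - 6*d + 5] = 2*d - 6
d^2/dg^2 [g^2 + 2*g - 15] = 2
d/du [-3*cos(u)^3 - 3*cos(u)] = 3*(3*cos(u)^2 + 1)*sin(u)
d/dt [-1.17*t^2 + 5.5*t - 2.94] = 5.5 - 2.34*t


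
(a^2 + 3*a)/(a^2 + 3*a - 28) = a*(a + 3)/(a^2 + 3*a - 28)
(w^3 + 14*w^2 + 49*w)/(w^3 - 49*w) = (w + 7)/(w - 7)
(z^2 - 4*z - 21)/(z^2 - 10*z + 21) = (z + 3)/(z - 3)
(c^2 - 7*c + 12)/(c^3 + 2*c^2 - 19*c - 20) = (c - 3)/(c^2 + 6*c + 5)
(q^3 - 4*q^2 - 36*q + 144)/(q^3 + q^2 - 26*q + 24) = (q - 6)/(q - 1)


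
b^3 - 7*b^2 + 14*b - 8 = (b - 4)*(b - 2)*(b - 1)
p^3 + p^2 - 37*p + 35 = (p - 5)*(p - 1)*(p + 7)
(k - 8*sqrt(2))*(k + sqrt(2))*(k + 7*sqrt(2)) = k^3 - 114*k - 112*sqrt(2)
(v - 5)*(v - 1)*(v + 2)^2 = v^4 - 2*v^3 - 15*v^2 - 4*v + 20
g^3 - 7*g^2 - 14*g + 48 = (g - 8)*(g - 2)*(g + 3)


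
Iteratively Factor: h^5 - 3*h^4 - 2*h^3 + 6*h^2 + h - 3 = (h - 3)*(h^4 - 2*h^2 + 1) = (h - 3)*(h - 1)*(h^3 + h^2 - h - 1) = (h - 3)*(h - 1)*(h + 1)*(h^2 - 1) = (h - 3)*(h - 1)*(h + 1)^2*(h - 1)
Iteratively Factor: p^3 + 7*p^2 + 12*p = (p + 4)*(p^2 + 3*p) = p*(p + 4)*(p + 3)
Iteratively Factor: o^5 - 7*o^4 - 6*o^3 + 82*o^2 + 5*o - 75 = (o + 1)*(o^4 - 8*o^3 + 2*o^2 + 80*o - 75) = (o + 1)*(o + 3)*(o^3 - 11*o^2 + 35*o - 25) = (o - 5)*(o + 1)*(o + 3)*(o^2 - 6*o + 5) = (o - 5)^2*(o + 1)*(o + 3)*(o - 1)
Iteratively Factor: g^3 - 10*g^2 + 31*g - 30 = (g - 3)*(g^2 - 7*g + 10) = (g - 3)*(g - 2)*(g - 5)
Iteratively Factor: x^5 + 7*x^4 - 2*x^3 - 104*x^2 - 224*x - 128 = (x + 4)*(x^4 + 3*x^3 - 14*x^2 - 48*x - 32) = (x + 1)*(x + 4)*(x^3 + 2*x^2 - 16*x - 32) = (x - 4)*(x + 1)*(x + 4)*(x^2 + 6*x + 8) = (x - 4)*(x + 1)*(x + 2)*(x + 4)*(x + 4)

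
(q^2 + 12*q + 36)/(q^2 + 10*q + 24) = (q + 6)/(q + 4)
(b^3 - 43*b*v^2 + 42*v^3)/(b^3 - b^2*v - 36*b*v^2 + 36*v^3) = (b + 7*v)/(b + 6*v)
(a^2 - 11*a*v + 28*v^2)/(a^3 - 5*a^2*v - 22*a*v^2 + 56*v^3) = (-a + 4*v)/(-a^2 - 2*a*v + 8*v^2)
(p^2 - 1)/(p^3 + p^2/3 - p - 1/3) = 3/(3*p + 1)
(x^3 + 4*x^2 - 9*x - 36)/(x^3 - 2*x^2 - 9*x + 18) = (x + 4)/(x - 2)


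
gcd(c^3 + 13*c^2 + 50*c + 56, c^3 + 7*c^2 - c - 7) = c + 7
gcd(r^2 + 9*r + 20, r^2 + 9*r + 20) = r^2 + 9*r + 20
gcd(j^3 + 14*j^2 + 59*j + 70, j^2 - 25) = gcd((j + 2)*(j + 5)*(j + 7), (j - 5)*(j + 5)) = j + 5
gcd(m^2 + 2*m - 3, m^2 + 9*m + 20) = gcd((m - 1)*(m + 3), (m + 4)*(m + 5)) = 1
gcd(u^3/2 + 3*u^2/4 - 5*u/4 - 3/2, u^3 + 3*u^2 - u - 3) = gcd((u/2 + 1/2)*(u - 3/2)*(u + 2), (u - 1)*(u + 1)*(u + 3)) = u + 1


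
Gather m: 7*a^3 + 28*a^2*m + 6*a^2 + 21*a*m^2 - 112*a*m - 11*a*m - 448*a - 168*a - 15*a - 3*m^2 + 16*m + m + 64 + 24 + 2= 7*a^3 + 6*a^2 - 631*a + m^2*(21*a - 3) + m*(28*a^2 - 123*a + 17) + 90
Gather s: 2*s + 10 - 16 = 2*s - 6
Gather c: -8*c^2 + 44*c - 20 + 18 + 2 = -8*c^2 + 44*c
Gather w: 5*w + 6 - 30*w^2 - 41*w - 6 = -30*w^2 - 36*w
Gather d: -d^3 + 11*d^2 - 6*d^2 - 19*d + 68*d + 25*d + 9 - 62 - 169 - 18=-d^3 + 5*d^2 + 74*d - 240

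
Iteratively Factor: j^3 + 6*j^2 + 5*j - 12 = (j + 4)*(j^2 + 2*j - 3) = (j - 1)*(j + 4)*(j + 3)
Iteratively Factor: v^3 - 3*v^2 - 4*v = (v - 4)*(v^2 + v) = (v - 4)*(v + 1)*(v)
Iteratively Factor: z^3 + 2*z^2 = (z)*(z^2 + 2*z) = z*(z + 2)*(z)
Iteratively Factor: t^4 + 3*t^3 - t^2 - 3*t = (t)*(t^3 + 3*t^2 - t - 3) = t*(t + 3)*(t^2 - 1) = t*(t - 1)*(t + 3)*(t + 1)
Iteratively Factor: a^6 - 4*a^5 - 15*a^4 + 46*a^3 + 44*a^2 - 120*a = (a - 2)*(a^5 - 2*a^4 - 19*a^3 + 8*a^2 + 60*a) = a*(a - 2)*(a^4 - 2*a^3 - 19*a^2 + 8*a + 60) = a*(a - 2)*(a + 2)*(a^3 - 4*a^2 - 11*a + 30) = a*(a - 2)*(a + 2)*(a + 3)*(a^2 - 7*a + 10) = a*(a - 2)^2*(a + 2)*(a + 3)*(a - 5)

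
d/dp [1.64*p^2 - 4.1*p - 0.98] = 3.28*p - 4.1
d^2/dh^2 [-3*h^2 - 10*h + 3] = -6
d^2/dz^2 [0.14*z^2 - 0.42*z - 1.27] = 0.280000000000000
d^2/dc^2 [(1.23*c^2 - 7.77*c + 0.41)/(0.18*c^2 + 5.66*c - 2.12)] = (-3.009744*c^3 + 2.895912*c^2 - 15.283944*c - 148.82924)/(0.005832*c^6 + 0.550152*c^5 + 17.09316*c^4 + 168.36236*c^3 - 201.31944*c^2 + 76.314912*c - 9.528128)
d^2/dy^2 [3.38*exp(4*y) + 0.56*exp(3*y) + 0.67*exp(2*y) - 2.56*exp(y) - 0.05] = (54.08*exp(3*y) + 5.04*exp(2*y) + 2.68*exp(y) - 2.56)*exp(y)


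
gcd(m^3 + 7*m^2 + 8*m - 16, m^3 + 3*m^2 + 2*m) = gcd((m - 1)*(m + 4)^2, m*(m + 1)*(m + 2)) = 1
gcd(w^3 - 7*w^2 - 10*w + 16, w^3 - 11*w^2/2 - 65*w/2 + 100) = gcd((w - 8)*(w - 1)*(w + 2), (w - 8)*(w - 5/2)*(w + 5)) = w - 8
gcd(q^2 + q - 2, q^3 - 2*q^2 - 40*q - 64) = q + 2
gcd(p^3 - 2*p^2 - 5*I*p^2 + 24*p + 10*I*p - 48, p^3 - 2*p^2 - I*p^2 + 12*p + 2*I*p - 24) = p^2 + p*(-2 + 3*I) - 6*I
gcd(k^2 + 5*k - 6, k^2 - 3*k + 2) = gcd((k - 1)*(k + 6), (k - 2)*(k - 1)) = k - 1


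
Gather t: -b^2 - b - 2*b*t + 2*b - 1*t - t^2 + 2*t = -b^2 + b - t^2 + t*(1 - 2*b)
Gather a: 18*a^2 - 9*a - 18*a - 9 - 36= 18*a^2 - 27*a - 45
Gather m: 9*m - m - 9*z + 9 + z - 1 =8*m - 8*z + 8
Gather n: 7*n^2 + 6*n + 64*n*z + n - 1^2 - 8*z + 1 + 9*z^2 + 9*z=7*n^2 + n*(64*z + 7) + 9*z^2 + z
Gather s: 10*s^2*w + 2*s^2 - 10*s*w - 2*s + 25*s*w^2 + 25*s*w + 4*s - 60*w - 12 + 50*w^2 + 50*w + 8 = s^2*(10*w + 2) + s*(25*w^2 + 15*w + 2) + 50*w^2 - 10*w - 4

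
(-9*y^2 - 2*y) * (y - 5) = -9*y^3 + 43*y^2 + 10*y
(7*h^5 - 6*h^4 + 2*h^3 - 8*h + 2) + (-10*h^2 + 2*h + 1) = 7*h^5 - 6*h^4 + 2*h^3 - 10*h^2 - 6*h + 3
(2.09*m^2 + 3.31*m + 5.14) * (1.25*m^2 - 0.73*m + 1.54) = 2.6125*m^4 + 2.6118*m^3 + 7.2273*m^2 + 1.3452*m + 7.9156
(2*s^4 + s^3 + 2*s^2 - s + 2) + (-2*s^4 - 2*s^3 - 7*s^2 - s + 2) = -s^3 - 5*s^2 - 2*s + 4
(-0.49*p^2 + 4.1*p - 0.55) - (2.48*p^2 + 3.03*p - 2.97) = -2.97*p^2 + 1.07*p + 2.42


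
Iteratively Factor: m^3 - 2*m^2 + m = (m)*(m^2 - 2*m + 1) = m*(m - 1)*(m - 1)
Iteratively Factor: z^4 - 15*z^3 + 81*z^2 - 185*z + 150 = (z - 3)*(z^3 - 12*z^2 + 45*z - 50) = (z - 3)*(z - 2)*(z^2 - 10*z + 25) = (z - 5)*(z - 3)*(z - 2)*(z - 5)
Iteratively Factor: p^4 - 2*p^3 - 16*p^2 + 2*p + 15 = (p - 5)*(p^3 + 3*p^2 - p - 3) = (p - 5)*(p + 3)*(p^2 - 1) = (p - 5)*(p - 1)*(p + 3)*(p + 1)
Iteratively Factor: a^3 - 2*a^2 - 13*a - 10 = (a - 5)*(a^2 + 3*a + 2) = (a - 5)*(a + 2)*(a + 1)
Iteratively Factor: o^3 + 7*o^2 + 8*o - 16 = (o + 4)*(o^2 + 3*o - 4) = (o + 4)^2*(o - 1)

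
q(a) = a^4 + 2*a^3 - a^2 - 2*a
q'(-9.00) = -2414.00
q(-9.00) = 5040.00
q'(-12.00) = -6026.00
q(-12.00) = 17160.00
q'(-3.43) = -85.97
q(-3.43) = 52.80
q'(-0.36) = -0.69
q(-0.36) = 0.51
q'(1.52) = 22.87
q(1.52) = 7.01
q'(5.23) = 723.88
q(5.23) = 996.48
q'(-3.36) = -79.27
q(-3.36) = 47.02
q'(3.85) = 307.50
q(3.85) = 311.32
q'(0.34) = -1.83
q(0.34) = -0.70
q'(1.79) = 36.59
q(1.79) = 14.95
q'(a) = 4*a^3 + 6*a^2 - 2*a - 2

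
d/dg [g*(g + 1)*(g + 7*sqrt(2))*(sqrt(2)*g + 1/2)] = 4*sqrt(2)*g^3 + 3*sqrt(2)*g^2 + 87*g^2/2 + 7*sqrt(2)*g + 29*g + 7*sqrt(2)/2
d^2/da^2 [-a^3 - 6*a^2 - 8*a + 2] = -6*a - 12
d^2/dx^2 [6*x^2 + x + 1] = 12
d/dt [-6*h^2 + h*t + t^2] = h + 2*t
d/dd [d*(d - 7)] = 2*d - 7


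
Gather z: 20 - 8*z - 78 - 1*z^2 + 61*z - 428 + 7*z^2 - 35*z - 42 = 6*z^2 + 18*z - 528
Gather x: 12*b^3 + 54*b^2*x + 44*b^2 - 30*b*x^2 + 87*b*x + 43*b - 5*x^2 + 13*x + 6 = 12*b^3 + 44*b^2 + 43*b + x^2*(-30*b - 5) + x*(54*b^2 + 87*b + 13) + 6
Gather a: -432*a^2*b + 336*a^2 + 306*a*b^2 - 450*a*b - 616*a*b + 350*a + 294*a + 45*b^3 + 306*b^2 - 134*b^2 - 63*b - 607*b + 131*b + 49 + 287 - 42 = a^2*(336 - 432*b) + a*(306*b^2 - 1066*b + 644) + 45*b^3 + 172*b^2 - 539*b + 294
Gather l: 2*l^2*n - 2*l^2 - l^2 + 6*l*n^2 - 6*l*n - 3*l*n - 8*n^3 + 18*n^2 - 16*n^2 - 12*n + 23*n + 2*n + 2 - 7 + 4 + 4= l^2*(2*n - 3) + l*(6*n^2 - 9*n) - 8*n^3 + 2*n^2 + 13*n + 3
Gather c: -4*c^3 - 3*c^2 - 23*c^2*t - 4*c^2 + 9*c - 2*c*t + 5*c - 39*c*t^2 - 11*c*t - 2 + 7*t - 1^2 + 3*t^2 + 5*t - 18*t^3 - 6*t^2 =-4*c^3 + c^2*(-23*t - 7) + c*(-39*t^2 - 13*t + 14) - 18*t^3 - 3*t^2 + 12*t - 3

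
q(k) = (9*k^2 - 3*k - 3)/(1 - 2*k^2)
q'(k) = 4*k*(9*k^2 - 3*k - 3)/(1 - 2*k^2)^2 + (18*k - 3)/(1 - 2*k^2) = 3*(-2*k^2 + 2*k - 1)/(4*k^4 - 4*k^2 + 1)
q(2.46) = -3.97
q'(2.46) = -0.20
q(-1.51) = -6.19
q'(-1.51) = -2.03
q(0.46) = -4.29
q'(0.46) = -4.54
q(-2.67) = -5.22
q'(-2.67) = -0.35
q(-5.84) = -4.78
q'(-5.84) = -0.05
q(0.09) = -3.25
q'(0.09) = -2.59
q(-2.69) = -5.21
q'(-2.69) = -0.34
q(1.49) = -3.64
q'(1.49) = -0.62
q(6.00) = -4.27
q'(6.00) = -0.04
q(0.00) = -3.00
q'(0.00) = -3.00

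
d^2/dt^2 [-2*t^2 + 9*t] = -4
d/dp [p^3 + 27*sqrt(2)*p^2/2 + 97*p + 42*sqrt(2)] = 3*p^2 + 27*sqrt(2)*p + 97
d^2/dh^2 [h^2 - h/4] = 2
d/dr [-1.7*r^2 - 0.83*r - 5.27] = -3.4*r - 0.83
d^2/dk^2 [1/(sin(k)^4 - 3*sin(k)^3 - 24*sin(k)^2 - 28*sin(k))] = (-16*sin(k)^3 + 133*sin(k)^2 - 241*sin(k) - 478 + 80/sin(k) + 616/sin(k)^2 + 392/sin(k)^3)/((sin(k) - 7)^3*(sin(k) + 2)^4)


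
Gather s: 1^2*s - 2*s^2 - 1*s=-2*s^2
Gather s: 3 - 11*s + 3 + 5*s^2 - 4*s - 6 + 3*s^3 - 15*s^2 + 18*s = 3*s^3 - 10*s^2 + 3*s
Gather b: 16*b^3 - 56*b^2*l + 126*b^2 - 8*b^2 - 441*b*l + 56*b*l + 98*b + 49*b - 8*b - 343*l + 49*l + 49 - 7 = 16*b^3 + b^2*(118 - 56*l) + b*(139 - 385*l) - 294*l + 42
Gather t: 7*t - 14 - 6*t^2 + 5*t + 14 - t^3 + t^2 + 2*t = -t^3 - 5*t^2 + 14*t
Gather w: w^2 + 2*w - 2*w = w^2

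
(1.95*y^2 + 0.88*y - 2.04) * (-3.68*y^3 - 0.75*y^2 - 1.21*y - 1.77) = -7.176*y^5 - 4.7009*y^4 + 4.4877*y^3 - 2.9863*y^2 + 0.9108*y + 3.6108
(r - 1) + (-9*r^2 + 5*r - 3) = -9*r^2 + 6*r - 4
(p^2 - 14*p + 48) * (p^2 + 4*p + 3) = p^4 - 10*p^3 - 5*p^2 + 150*p + 144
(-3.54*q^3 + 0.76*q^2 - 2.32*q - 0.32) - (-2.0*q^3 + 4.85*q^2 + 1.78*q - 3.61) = -1.54*q^3 - 4.09*q^2 - 4.1*q + 3.29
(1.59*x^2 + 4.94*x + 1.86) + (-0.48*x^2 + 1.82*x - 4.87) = 1.11*x^2 + 6.76*x - 3.01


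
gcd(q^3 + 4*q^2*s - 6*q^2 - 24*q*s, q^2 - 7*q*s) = q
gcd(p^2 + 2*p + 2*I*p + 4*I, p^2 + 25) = 1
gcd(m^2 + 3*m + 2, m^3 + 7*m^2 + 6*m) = m + 1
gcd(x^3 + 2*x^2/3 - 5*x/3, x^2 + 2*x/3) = x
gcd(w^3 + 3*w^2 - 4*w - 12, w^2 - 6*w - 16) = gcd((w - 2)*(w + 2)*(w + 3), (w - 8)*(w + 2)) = w + 2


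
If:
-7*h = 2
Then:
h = -2/7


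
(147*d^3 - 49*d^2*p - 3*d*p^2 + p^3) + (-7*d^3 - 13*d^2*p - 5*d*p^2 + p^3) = 140*d^3 - 62*d^2*p - 8*d*p^2 + 2*p^3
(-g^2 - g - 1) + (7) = -g^2 - g + 6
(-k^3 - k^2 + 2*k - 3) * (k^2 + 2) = -k^5 - k^4 - 5*k^2 + 4*k - 6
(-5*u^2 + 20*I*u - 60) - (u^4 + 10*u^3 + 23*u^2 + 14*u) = -u^4 - 10*u^3 - 28*u^2 - 14*u + 20*I*u - 60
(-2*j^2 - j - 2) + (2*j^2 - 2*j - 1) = -3*j - 3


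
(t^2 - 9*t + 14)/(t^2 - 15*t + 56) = (t - 2)/(t - 8)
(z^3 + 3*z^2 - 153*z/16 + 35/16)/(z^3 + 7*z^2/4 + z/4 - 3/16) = (4*z^2 + 13*z - 35)/(4*z^2 + 8*z + 3)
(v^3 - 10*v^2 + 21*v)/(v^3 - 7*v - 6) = v*(v - 7)/(v^2 + 3*v + 2)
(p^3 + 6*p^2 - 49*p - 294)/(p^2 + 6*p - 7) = (p^2 - p - 42)/(p - 1)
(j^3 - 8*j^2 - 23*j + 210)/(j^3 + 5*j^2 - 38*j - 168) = (j^2 - 2*j - 35)/(j^2 + 11*j + 28)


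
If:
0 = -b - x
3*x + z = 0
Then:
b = z/3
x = -z/3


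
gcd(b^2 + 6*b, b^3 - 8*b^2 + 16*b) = b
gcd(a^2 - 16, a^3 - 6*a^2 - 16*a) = 1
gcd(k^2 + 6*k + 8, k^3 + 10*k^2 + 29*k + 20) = k + 4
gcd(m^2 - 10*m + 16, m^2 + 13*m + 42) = 1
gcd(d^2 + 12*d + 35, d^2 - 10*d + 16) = 1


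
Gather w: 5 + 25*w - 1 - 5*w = 20*w + 4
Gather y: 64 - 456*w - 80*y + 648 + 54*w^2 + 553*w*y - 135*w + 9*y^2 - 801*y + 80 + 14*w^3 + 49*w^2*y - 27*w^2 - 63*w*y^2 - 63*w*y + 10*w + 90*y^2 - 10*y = 14*w^3 + 27*w^2 - 581*w + y^2*(99 - 63*w) + y*(49*w^2 + 490*w - 891) + 792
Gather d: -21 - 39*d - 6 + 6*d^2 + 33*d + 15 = 6*d^2 - 6*d - 12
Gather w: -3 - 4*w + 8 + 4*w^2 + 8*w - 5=4*w^2 + 4*w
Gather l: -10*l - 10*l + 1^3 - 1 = -20*l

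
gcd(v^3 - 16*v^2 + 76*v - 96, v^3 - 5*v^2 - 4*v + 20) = v - 2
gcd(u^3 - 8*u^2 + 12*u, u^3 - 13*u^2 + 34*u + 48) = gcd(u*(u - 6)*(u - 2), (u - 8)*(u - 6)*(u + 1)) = u - 6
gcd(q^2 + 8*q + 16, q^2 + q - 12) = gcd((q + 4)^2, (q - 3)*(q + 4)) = q + 4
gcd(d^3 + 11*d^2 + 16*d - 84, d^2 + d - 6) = d - 2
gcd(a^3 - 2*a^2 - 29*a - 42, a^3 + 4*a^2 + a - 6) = a^2 + 5*a + 6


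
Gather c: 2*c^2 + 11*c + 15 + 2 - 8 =2*c^2 + 11*c + 9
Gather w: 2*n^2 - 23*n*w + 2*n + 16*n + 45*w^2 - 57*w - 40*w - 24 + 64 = 2*n^2 + 18*n + 45*w^2 + w*(-23*n - 97) + 40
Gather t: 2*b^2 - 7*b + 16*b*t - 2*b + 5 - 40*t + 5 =2*b^2 - 9*b + t*(16*b - 40) + 10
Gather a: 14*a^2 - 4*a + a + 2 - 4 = 14*a^2 - 3*a - 2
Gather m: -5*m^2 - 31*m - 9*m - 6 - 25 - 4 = -5*m^2 - 40*m - 35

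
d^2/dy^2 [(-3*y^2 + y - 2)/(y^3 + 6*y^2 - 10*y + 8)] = 2*(-3*y^6 + 3*y^5 - 84*y^4 - 62*y^3 + 228*y^2 + 264*y - 216)/(y^9 + 18*y^8 + 78*y^7 - 120*y^6 - 492*y^5 + 2184*y^4 - 3688*y^3 + 3552*y^2 - 1920*y + 512)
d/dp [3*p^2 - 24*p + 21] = 6*p - 24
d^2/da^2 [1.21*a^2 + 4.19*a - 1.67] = 2.42000000000000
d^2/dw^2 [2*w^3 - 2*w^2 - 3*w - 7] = 12*w - 4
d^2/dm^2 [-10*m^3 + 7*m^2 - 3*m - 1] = 14 - 60*m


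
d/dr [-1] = 0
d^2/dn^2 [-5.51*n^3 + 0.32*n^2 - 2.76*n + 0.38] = 0.64 - 33.06*n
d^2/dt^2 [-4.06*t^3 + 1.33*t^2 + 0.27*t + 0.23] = 2.66 - 24.36*t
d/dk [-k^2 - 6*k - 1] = -2*k - 6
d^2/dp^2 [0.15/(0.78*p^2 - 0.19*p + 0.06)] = (-0.18252*p^2 + 0.04446*p + 0.15*(1.56*p - 0.19)*(3.12*p - 0.38) - 0.01404)/(0.78*p^2 - 0.19*p + 0.06)^3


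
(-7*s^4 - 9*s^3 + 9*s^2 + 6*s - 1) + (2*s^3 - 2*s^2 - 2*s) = -7*s^4 - 7*s^3 + 7*s^2 + 4*s - 1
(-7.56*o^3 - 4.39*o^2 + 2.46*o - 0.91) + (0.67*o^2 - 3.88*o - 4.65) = -7.56*o^3 - 3.72*o^2 - 1.42*o - 5.56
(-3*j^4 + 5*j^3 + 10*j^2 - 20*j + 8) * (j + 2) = -3*j^5 - j^4 + 20*j^3 - 32*j + 16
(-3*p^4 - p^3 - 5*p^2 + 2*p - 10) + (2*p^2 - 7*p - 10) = -3*p^4 - p^3 - 3*p^2 - 5*p - 20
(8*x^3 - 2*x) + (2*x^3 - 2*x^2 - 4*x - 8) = 10*x^3 - 2*x^2 - 6*x - 8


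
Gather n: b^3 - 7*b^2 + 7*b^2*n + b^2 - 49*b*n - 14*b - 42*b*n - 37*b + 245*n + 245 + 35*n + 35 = b^3 - 6*b^2 - 51*b + n*(7*b^2 - 91*b + 280) + 280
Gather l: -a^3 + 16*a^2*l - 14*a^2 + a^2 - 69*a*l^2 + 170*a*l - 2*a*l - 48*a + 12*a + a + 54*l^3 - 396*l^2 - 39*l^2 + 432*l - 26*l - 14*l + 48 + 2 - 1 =-a^3 - 13*a^2 - 35*a + 54*l^3 + l^2*(-69*a - 435) + l*(16*a^2 + 168*a + 392) + 49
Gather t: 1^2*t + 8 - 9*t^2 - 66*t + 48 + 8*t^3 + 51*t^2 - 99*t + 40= 8*t^3 + 42*t^2 - 164*t + 96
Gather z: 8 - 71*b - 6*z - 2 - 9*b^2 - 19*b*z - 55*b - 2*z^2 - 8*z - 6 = -9*b^2 - 126*b - 2*z^2 + z*(-19*b - 14)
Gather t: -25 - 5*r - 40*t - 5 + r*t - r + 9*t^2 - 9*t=-6*r + 9*t^2 + t*(r - 49) - 30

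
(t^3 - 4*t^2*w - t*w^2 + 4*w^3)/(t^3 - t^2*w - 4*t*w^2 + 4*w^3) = (t^2 - 3*t*w - 4*w^2)/(t^2 - 4*w^2)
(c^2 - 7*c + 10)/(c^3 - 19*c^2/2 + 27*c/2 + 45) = 2*(c - 2)/(2*c^2 - 9*c - 18)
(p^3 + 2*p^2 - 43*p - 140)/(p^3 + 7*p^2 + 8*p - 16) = (p^2 - 2*p - 35)/(p^2 + 3*p - 4)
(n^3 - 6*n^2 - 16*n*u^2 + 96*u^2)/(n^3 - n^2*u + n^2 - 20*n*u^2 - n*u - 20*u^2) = (-n^2 + 4*n*u + 6*n - 24*u)/(-n^2 + 5*n*u - n + 5*u)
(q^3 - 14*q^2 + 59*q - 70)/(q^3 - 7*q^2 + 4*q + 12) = (q^2 - 12*q + 35)/(q^2 - 5*q - 6)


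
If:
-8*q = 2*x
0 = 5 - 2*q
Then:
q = 5/2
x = -10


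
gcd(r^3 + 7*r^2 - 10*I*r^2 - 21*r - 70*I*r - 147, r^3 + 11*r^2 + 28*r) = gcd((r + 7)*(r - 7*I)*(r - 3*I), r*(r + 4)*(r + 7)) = r + 7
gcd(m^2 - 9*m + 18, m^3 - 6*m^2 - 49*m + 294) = m - 6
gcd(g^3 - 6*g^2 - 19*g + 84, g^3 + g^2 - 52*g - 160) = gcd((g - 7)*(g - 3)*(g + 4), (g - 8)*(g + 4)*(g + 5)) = g + 4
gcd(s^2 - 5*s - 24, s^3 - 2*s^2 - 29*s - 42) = s + 3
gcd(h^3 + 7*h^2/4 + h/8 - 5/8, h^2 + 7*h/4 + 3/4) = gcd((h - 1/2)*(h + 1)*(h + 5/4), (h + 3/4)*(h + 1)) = h + 1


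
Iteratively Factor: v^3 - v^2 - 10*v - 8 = (v - 4)*(v^2 + 3*v + 2) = (v - 4)*(v + 1)*(v + 2)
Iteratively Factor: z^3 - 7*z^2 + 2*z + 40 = (z + 2)*(z^2 - 9*z + 20) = (z - 4)*(z + 2)*(z - 5)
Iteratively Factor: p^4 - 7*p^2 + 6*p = (p - 1)*(p^3 + p^2 - 6*p) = (p - 1)*(p + 3)*(p^2 - 2*p) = p*(p - 1)*(p + 3)*(p - 2)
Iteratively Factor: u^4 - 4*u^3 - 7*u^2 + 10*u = (u - 5)*(u^3 + u^2 - 2*u) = (u - 5)*(u + 2)*(u^2 - u) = (u - 5)*(u - 1)*(u + 2)*(u)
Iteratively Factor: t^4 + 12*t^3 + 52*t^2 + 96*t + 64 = (t + 4)*(t^3 + 8*t^2 + 20*t + 16) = (t + 4)^2*(t^2 + 4*t + 4) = (t + 2)*(t + 4)^2*(t + 2)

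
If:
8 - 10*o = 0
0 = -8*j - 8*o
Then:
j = -4/5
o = 4/5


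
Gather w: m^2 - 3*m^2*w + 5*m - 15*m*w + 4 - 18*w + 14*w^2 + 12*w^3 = m^2 + 5*m + 12*w^3 + 14*w^2 + w*(-3*m^2 - 15*m - 18) + 4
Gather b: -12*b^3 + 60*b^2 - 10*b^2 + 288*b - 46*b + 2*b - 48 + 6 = -12*b^3 + 50*b^2 + 244*b - 42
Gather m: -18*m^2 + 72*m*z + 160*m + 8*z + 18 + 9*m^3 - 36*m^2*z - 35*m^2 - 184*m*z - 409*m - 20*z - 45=9*m^3 + m^2*(-36*z - 53) + m*(-112*z - 249) - 12*z - 27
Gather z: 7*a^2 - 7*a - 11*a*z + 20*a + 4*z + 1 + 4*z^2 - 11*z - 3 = 7*a^2 + 13*a + 4*z^2 + z*(-11*a - 7) - 2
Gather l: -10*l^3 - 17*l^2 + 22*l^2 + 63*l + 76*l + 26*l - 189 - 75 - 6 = -10*l^3 + 5*l^2 + 165*l - 270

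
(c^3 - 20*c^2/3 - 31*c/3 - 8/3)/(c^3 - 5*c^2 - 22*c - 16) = (c + 1/3)/(c + 2)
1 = 1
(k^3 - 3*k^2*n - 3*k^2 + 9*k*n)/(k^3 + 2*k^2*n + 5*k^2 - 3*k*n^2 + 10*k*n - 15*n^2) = k*(k^2 - 3*k*n - 3*k + 9*n)/(k^3 + 2*k^2*n + 5*k^2 - 3*k*n^2 + 10*k*n - 15*n^2)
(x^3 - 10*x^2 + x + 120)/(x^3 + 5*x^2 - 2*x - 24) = (x^2 - 13*x + 40)/(x^2 + 2*x - 8)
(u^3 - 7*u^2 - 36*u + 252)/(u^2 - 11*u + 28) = (u^2 - 36)/(u - 4)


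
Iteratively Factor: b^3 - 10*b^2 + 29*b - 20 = (b - 5)*(b^2 - 5*b + 4) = (b - 5)*(b - 4)*(b - 1)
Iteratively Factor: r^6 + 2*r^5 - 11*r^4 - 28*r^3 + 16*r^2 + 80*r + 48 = (r + 2)*(r^5 - 11*r^3 - 6*r^2 + 28*r + 24) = (r + 2)^2*(r^4 - 2*r^3 - 7*r^2 + 8*r + 12) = (r + 1)*(r + 2)^2*(r^3 - 3*r^2 - 4*r + 12) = (r - 2)*(r + 1)*(r + 2)^2*(r^2 - r - 6) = (r - 2)*(r + 1)*(r + 2)^3*(r - 3)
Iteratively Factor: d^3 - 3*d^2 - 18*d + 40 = (d - 5)*(d^2 + 2*d - 8) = (d - 5)*(d + 4)*(d - 2)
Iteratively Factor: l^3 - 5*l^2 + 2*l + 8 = (l + 1)*(l^2 - 6*l + 8) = (l - 2)*(l + 1)*(l - 4)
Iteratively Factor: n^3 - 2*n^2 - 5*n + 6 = (n + 2)*(n^2 - 4*n + 3) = (n - 3)*(n + 2)*(n - 1)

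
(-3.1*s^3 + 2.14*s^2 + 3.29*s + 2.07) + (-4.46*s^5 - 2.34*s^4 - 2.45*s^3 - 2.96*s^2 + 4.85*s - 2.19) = -4.46*s^5 - 2.34*s^4 - 5.55*s^3 - 0.82*s^2 + 8.14*s - 0.12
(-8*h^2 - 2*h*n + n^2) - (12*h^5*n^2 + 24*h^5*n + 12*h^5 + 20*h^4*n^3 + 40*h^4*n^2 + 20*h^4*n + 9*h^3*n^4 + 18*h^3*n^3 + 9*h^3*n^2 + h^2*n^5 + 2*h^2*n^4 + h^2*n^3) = -12*h^5*n^2 - 24*h^5*n - 12*h^5 - 20*h^4*n^3 - 40*h^4*n^2 - 20*h^4*n - 9*h^3*n^4 - 18*h^3*n^3 - 9*h^3*n^2 - h^2*n^5 - 2*h^2*n^4 - h^2*n^3 - 8*h^2 - 2*h*n + n^2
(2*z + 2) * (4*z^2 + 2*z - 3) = 8*z^3 + 12*z^2 - 2*z - 6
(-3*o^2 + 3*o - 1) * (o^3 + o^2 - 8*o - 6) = -3*o^5 + 26*o^3 - 7*o^2 - 10*o + 6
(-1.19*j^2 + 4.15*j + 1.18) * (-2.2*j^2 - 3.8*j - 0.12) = 2.618*j^4 - 4.608*j^3 - 18.2232*j^2 - 4.982*j - 0.1416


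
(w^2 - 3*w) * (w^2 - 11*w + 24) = w^4 - 14*w^3 + 57*w^2 - 72*w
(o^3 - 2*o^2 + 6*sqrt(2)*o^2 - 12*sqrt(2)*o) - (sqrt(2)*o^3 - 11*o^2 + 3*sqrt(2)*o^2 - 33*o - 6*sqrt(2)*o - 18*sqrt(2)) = -sqrt(2)*o^3 + o^3 + 3*sqrt(2)*o^2 + 9*o^2 - 6*sqrt(2)*o + 33*o + 18*sqrt(2)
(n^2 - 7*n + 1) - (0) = n^2 - 7*n + 1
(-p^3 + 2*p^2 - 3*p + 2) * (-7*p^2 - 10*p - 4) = 7*p^5 - 4*p^4 + 5*p^3 + 8*p^2 - 8*p - 8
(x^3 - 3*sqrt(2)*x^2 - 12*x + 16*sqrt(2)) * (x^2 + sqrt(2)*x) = x^5 - 2*sqrt(2)*x^4 - 18*x^3 + 4*sqrt(2)*x^2 + 32*x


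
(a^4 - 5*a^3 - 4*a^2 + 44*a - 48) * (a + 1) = a^5 - 4*a^4 - 9*a^3 + 40*a^2 - 4*a - 48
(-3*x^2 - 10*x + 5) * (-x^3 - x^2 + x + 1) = 3*x^5 + 13*x^4 + 2*x^3 - 18*x^2 - 5*x + 5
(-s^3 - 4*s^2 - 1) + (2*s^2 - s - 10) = -s^3 - 2*s^2 - s - 11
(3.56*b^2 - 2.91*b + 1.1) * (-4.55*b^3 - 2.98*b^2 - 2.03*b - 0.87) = -16.198*b^5 + 2.6317*b^4 - 3.56*b^3 - 0.4679*b^2 + 0.2987*b - 0.957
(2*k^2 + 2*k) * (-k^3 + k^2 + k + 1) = -2*k^5 + 4*k^3 + 4*k^2 + 2*k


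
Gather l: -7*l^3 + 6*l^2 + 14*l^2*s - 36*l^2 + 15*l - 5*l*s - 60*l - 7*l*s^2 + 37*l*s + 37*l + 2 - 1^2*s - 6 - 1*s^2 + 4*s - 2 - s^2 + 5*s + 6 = -7*l^3 + l^2*(14*s - 30) + l*(-7*s^2 + 32*s - 8) - 2*s^2 + 8*s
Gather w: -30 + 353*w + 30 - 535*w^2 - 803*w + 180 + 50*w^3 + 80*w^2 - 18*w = 50*w^3 - 455*w^2 - 468*w + 180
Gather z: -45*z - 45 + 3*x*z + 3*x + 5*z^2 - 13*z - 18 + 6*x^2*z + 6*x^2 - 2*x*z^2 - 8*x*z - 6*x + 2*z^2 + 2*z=6*x^2 - 3*x + z^2*(7 - 2*x) + z*(6*x^2 - 5*x - 56) - 63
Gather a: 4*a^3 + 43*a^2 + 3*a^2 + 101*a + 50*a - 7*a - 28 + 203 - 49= 4*a^3 + 46*a^2 + 144*a + 126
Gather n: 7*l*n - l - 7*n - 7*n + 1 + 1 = -l + n*(7*l - 14) + 2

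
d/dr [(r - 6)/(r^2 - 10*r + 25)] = (7 - r)/(r^3 - 15*r^2 + 75*r - 125)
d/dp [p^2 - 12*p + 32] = 2*p - 12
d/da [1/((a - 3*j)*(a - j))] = ((-a + j)*(a - 3*j)^2 + (-a + 3*j)*(a - j)^2)/((a - 3*j)^3*(a - j)^3)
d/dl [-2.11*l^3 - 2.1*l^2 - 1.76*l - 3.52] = -6.33*l^2 - 4.2*l - 1.76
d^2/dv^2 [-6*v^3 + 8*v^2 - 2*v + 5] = 16 - 36*v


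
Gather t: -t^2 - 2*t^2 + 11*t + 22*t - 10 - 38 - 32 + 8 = -3*t^2 + 33*t - 72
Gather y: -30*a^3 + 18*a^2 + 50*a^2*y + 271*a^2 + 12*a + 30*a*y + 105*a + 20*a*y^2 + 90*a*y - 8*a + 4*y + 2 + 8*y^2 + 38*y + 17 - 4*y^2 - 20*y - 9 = -30*a^3 + 289*a^2 + 109*a + y^2*(20*a + 4) + y*(50*a^2 + 120*a + 22) + 10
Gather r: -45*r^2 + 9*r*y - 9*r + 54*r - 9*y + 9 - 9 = -45*r^2 + r*(9*y + 45) - 9*y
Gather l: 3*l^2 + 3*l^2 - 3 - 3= 6*l^2 - 6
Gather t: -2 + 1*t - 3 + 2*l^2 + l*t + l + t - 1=2*l^2 + l + t*(l + 2) - 6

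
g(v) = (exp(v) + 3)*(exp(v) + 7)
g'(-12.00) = 0.00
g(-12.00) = 21.00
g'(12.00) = 52979871807.60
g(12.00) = 26490749698.76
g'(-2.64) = 0.72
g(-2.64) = 21.72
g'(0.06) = 12.87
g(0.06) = 32.75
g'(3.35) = 1909.84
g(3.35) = 1118.43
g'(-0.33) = 8.22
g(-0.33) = 28.71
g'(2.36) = 330.25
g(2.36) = 239.08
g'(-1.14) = 3.40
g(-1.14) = 24.30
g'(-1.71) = 1.87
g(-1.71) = 22.84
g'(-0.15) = 10.09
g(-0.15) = 30.35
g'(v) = (exp(v) + 3)*exp(v) + (exp(v) + 7)*exp(v) = 2*(exp(v) + 5)*exp(v)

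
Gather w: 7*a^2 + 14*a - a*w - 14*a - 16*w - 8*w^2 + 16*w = 7*a^2 - a*w - 8*w^2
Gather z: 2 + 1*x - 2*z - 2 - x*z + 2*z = -x*z + x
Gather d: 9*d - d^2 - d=-d^2 + 8*d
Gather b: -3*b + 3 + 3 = 6 - 3*b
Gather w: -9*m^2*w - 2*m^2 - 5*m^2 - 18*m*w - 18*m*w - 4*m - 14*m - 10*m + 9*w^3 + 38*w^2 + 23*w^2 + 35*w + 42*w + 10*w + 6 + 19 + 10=-7*m^2 - 28*m + 9*w^3 + 61*w^2 + w*(-9*m^2 - 36*m + 87) + 35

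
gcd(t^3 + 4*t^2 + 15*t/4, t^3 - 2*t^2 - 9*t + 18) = 1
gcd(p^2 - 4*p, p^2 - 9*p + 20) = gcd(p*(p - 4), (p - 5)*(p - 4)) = p - 4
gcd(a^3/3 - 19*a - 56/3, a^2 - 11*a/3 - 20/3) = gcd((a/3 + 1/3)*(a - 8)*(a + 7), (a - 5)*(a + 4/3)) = 1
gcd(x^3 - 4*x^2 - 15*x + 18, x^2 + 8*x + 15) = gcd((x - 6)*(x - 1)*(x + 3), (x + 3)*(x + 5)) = x + 3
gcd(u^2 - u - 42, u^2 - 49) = u - 7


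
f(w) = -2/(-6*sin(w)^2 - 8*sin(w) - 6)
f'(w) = -2*(12*sin(w)*cos(w) + 8*cos(w))/(-6*sin(w)^2 - 8*sin(w) - 6)^2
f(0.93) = 0.12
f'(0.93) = -0.08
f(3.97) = 0.59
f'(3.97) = -0.10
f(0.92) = 0.12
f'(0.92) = -0.08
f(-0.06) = 0.36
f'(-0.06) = -0.47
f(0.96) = 0.12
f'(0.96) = -0.07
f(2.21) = 0.12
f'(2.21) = 0.08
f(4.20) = 0.56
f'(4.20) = -0.19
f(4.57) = 0.51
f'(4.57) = -0.07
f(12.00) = 0.58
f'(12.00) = -0.22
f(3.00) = 0.28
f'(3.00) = 0.37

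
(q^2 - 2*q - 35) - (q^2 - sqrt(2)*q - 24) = -2*q + sqrt(2)*q - 11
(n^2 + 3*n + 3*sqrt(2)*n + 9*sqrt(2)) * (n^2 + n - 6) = n^4 + 4*n^3 + 3*sqrt(2)*n^3 - 3*n^2 + 12*sqrt(2)*n^2 - 18*n - 9*sqrt(2)*n - 54*sqrt(2)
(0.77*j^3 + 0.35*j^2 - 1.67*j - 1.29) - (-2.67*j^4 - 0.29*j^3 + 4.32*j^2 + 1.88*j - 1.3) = 2.67*j^4 + 1.06*j^3 - 3.97*j^2 - 3.55*j + 0.01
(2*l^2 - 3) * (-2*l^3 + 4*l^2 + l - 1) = -4*l^5 + 8*l^4 + 8*l^3 - 14*l^2 - 3*l + 3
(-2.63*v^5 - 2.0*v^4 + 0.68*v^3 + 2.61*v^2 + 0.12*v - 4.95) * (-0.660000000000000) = 1.7358*v^5 + 1.32*v^4 - 0.4488*v^3 - 1.7226*v^2 - 0.0792*v + 3.267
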